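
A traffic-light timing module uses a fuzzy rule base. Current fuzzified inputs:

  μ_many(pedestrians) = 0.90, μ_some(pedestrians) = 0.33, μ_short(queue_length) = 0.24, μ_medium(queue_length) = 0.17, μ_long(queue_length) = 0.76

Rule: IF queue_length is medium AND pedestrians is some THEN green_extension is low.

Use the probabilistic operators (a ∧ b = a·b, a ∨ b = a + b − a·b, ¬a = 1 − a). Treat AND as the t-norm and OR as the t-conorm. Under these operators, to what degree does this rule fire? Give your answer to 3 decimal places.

firing strength: medium=0.17, some=0.33; AND[a·b] → w = 0.0561

0.056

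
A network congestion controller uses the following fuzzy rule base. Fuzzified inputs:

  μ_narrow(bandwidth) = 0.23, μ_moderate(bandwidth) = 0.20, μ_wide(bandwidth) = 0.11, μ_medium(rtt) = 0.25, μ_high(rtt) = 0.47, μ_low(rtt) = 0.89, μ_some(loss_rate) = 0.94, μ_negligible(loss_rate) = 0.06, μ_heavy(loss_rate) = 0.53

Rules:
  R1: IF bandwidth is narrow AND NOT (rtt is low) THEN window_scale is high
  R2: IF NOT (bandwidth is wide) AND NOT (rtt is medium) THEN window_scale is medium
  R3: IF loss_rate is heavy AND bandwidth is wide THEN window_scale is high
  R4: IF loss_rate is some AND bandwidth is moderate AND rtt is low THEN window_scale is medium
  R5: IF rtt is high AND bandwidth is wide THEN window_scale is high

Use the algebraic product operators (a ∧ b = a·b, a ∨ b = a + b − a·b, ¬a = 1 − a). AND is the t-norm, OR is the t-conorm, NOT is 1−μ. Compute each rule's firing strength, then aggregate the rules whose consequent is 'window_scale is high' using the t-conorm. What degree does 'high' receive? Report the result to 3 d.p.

R1: narrow=0.23, ¬low=1−0.89=0.11; AND[a·b] → w = 0.0253
R2: ¬wide=1−0.11=0.89, ¬medium=1−0.25=0.75; AND[a·b] → w = 0.6675
R3: heavy=0.53, wide=0.11; AND[a·b] → w = 0.0583
R4: some=0.94, moderate=0.20, low=0.89; AND[a·b] → w = 0.1673
R5: high=0.47, wide=0.11; AND[a·b] → w = 0.0517
Rules with consequent 'high': {R1, R3, R5} → strengths 0.0253, 0.0583, 0.0517
Aggregate via t-conorm [a + b − a·b]: 0.1296

0.130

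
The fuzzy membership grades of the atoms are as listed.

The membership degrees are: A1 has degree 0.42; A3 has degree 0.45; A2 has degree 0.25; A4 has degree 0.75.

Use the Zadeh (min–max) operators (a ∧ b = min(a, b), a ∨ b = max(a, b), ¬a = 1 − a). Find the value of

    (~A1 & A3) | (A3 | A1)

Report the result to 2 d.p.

0.45

~A1 = 1 − 0.42 = 0.58
~A1 & A3 = min(a, b) on (0.58, 0.45) = 0.45
A3 | A1 = max(a, b) on (0.45, 0.42) = 0.45
(~A1 & A3) | (A3 | A1) = max(a, b) on (0.45, 0.45) = 0.45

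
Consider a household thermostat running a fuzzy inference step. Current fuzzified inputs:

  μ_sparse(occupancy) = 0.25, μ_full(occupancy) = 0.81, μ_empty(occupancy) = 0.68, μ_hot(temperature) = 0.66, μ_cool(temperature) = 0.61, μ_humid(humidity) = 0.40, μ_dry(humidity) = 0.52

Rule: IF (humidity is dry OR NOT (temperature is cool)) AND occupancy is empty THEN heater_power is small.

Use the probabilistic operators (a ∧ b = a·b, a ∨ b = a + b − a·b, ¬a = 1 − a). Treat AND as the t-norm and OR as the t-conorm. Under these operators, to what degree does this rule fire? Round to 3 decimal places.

0.481

firing strength: (dry=0.52 OR ¬cool=1−0.61=0.39) = 0.7072; AND[a·b] with empty=0.68 → w = 0.4809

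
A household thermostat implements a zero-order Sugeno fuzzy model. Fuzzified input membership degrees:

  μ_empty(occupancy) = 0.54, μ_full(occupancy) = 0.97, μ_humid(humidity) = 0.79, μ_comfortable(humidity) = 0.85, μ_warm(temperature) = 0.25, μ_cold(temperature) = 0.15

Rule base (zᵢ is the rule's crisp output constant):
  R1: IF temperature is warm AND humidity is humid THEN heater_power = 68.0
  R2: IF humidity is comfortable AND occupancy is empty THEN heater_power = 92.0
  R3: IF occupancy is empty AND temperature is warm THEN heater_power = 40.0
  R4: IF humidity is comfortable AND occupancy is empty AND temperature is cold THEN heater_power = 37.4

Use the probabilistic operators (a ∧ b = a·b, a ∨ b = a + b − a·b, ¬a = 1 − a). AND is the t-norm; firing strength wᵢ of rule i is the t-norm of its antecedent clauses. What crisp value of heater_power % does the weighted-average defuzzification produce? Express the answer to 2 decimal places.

R1 (z=68.0): warm=0.25, humid=0.79; AND[a·b] → w = 0.1975
R2 (z=92.0): comfortable=0.85, empty=0.54; AND[a·b] → w = 0.4590
R3 (z=40.0): empty=0.54, warm=0.25; AND[a·b] → w = 0.1350
R4 (z=37.4): comfortable=0.85, empty=0.54, cold=0.15; AND[a·b] → w = 0.0688
Weighted average = (0.1975·68.0 + 0.4590·92.0 + 0.1350·40.0 + 0.0688·37.4) / (0.1975 + 0.4590 + 0.1350 + 0.0688)
  = 63.6330 / 0.8604 = 73.96

73.96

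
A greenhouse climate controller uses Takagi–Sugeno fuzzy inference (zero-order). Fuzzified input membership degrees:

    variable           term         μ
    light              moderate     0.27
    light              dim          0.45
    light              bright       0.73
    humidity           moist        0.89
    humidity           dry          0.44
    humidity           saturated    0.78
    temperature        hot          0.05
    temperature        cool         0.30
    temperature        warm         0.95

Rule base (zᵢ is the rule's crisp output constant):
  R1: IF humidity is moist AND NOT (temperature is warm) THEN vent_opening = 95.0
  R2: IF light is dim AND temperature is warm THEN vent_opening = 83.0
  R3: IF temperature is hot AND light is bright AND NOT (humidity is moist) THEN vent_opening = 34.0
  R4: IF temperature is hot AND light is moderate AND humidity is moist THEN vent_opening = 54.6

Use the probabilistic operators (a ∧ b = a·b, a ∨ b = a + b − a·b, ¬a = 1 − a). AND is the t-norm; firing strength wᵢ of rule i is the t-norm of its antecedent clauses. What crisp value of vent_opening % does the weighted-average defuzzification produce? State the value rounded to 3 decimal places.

R1 (z=95.0): moist=0.89, ¬warm=1−0.95=0.05; AND[a·b] → w = 0.0445
R2 (z=83.0): dim=0.45, warm=0.95; AND[a·b] → w = 0.4275
R3 (z=34.0): hot=0.05, bright=0.73, ¬moist=1−0.89=0.11; AND[a·b] → w = 0.0040
R4 (z=54.6): hot=0.05, moderate=0.27, moist=0.89; AND[a·b] → w = 0.0120
Weighted average = (0.0445·95.0 + 0.4275·83.0 + 0.0040·34.0 + 0.0120·54.6) / (0.0445 + 0.4275 + 0.0040 + 0.0120)
  = 40.5025 / 0.4880 = 82.992

82.992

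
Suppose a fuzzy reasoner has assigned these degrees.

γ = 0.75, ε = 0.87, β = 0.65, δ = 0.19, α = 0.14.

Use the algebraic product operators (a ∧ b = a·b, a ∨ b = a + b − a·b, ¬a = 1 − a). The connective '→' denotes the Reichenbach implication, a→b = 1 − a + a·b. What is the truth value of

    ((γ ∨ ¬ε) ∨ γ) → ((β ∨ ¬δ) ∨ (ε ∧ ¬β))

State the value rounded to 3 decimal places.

0.956

¬ε = 1 − 0.8700 = 0.1300
γ ∨ ¬ε = a + b − a·b on (0.7500, 0.1300) = 0.7825
(γ ∨ ¬ε) ∨ γ = a + b − a·b on (0.7825, 0.7500) = 0.9456
¬δ = 1 − 0.1900 = 0.8100
β ∨ ¬δ = a + b − a·b on (0.6500, 0.8100) = 0.9335
¬β = 1 − 0.6500 = 0.3500
ε ∧ ¬β = a·b on (0.8700, 0.3500) = 0.3045
(β ∨ ¬δ) ∨ (ε ∧ ¬β) = a + b − a·b on (0.9335, 0.3045) = 0.9537
((γ ∨ ¬ε) ∨ γ) → ((β ∨ ¬δ) ∨ (ε ∧ ¬β))  [Reichenbach: 1 − a + a·b] with a=0.9456, b=0.9537 → 0.9563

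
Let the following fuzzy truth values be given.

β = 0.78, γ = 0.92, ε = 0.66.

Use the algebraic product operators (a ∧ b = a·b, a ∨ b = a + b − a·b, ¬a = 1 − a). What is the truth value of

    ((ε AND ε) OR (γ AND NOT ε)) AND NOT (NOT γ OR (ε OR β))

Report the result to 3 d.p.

ε AND ε = a·b on (0.6600, 0.6600) = 0.4356
NOT ε = 1 − 0.6600 = 0.3400
γ AND NOT ε = a·b on (0.9200, 0.3400) = 0.3128
(ε AND ε) OR (γ AND NOT ε) = a + b − a·b on (0.4356, 0.3128) = 0.6121
NOT γ = 1 − 0.9200 = 0.0800
ε OR β = a + b − a·b on (0.6600, 0.7800) = 0.9252
NOT γ OR (ε OR β) = a + b − a·b on (0.0800, 0.9252) = 0.9312
NOT (NOT γ OR (ε OR β)) = 1 − 0.9312 = 0.0688
((ε AND ε) OR (γ AND NOT ε)) AND NOT (NOT γ OR (ε OR β)) = a·b on (0.6121, 0.0688) = 0.0421

0.042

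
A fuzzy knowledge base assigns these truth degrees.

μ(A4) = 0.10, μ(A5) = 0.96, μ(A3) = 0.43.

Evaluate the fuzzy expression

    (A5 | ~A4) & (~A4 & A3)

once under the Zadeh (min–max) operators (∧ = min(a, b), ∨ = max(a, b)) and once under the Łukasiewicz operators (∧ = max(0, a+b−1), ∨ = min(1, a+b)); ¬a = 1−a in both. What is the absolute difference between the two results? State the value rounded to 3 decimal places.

0.100

Under Zadeh (min–max):
  ~A4 = 1 − 0.10 = 0.90
  A5 | ~A4 = max(a, b) on (0.96, 0.90) = 0.96
  ~A4 = 1 − 0.10 = 0.90
  ~A4 & A3 = min(a, b) on (0.90, 0.43) = 0.43
  (A5 | ~A4) & (~A4 & A3) = min(a, b) on (0.96, 0.43) = 0.43
  → value = 0.4300
Under Łukasiewicz:
  ~A4 = 1 − 0.10 = 0.90
  A5 | ~A4 = min(1, a+b) on (0.96, 0.90) = 1.00
  ~A4 = 1 − 0.10 = 0.90
  ~A4 & A3 = max(0, a+b−1) on (0.90, 0.43) = 0.33
  (A5 | ~A4) & (~A4 & A3) = max(0, a+b−1) on (1.00, 0.33) = 0.33
  → value = 0.3300
|0.4300 − 0.3300| = 0.100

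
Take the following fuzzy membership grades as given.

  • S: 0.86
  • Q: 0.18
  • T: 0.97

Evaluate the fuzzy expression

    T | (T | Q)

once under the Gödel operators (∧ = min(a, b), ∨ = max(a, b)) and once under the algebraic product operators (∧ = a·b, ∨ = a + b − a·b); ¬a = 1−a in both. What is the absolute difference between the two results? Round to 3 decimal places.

Under Gödel:
  T | Q = max(a, b) on (0.97, 0.18) = 0.97
  T | (T | Q) = max(a, b) on (0.97, 0.97) = 0.97
  → value = 0.9700
Under algebraic product:
  T | Q = a + b − a·b on (0.9700, 0.1800) = 0.9754
  T | (T | Q) = a + b − a·b on (0.9700, 0.9754) = 0.9993
  → value = 0.9993
|0.9700 − 0.9993| = 0.029

0.029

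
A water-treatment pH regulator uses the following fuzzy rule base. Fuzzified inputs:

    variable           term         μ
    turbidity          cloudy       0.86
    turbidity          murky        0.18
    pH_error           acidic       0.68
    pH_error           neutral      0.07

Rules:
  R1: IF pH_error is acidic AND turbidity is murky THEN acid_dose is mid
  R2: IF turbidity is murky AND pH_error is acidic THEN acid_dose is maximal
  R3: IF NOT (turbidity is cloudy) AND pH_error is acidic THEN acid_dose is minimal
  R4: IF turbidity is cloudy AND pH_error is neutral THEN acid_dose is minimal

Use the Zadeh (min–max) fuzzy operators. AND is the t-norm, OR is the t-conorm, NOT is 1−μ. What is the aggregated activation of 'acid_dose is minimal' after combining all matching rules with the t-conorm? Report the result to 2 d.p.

R1: acidic=0.68, murky=0.18; AND[min(a, b)] → w = 0.18
R2: murky=0.18, acidic=0.68; AND[min(a, b)] → w = 0.18
R3: ¬cloudy=1−0.86=0.14, acidic=0.68; AND[min(a, b)] → w = 0.14
R4: cloudy=0.86, neutral=0.07; AND[min(a, b)] → w = 0.07
Rules with consequent 'minimal': {R3, R4} → strengths 0.14, 0.07
Aggregate via t-conorm [max(a, b)]: 0.14

0.14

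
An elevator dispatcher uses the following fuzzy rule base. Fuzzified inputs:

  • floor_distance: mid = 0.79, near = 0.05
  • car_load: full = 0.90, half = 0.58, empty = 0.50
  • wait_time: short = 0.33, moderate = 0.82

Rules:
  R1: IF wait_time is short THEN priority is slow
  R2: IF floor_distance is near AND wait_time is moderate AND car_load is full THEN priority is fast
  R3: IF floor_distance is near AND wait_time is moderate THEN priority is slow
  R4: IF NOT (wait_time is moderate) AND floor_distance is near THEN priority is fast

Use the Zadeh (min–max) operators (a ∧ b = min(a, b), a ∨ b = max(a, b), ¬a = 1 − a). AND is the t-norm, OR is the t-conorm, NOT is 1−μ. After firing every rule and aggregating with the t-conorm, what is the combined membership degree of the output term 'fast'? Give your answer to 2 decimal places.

0.05

R1: short=0.33 → w = 0.33
R2: near=0.05, moderate=0.82, full=0.90; AND[min(a, b)] → w = 0.05
R3: near=0.05, moderate=0.82; AND[min(a, b)] → w = 0.05
R4: ¬moderate=1−0.82=0.18, near=0.05; AND[min(a, b)] → w = 0.05
Rules with consequent 'fast': {R2, R4} → strengths 0.05, 0.05
Aggregate via t-conorm [max(a, b)]: 0.05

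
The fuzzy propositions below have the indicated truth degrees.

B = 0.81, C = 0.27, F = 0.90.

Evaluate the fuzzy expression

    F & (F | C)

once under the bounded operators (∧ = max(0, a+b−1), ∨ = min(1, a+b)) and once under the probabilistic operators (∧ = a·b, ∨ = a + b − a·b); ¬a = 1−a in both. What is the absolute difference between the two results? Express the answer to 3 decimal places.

0.066

Under bounded:
  F | C = min(1, a+b) on (0.90, 0.27) = 1.00
  F & (F | C) = max(0, a+b−1) on (0.90, 1.00) = 0.90
  → value = 0.9000
Under probabilistic:
  F | C = a + b − a·b on (0.9000, 0.2700) = 0.9270
  F & (F | C) = a·b on (0.9000, 0.9270) = 0.8343
  → value = 0.8343
|0.9000 − 0.8343| = 0.066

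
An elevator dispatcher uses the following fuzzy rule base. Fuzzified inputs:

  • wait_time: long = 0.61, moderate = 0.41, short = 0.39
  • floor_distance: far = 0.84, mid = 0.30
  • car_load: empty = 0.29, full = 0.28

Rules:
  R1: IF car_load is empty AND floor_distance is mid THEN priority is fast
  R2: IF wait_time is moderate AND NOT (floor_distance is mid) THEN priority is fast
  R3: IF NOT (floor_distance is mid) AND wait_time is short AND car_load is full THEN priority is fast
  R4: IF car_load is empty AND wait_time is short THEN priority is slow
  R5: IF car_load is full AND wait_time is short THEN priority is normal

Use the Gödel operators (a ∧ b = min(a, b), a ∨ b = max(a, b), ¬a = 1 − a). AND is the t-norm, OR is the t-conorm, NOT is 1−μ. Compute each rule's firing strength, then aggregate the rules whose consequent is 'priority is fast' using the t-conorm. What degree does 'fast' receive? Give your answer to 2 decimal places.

R1: empty=0.29, mid=0.30; AND[min(a, b)] → w = 0.29
R2: moderate=0.41, ¬mid=1−0.30=0.70; AND[min(a, b)] → w = 0.41
R3: ¬mid=1−0.30=0.70, short=0.39, full=0.28; AND[min(a, b)] → w = 0.28
R4: empty=0.29, short=0.39; AND[min(a, b)] → w = 0.29
R5: full=0.28, short=0.39; AND[min(a, b)] → w = 0.28
Rules with consequent 'fast': {R1, R2, R3} → strengths 0.29, 0.41, 0.28
Aggregate via t-conorm [max(a, b)]: 0.41

0.41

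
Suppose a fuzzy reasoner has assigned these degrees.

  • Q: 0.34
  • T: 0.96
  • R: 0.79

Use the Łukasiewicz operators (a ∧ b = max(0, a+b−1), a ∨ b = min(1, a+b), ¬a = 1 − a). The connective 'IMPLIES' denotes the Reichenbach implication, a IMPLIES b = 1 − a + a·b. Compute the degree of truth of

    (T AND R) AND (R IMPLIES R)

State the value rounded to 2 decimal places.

T AND R = max(0, a+b−1) on (0.96, 0.79) = 0.75
R IMPLIES R  [Reichenbach: 1 − a + a·b] with a=0.79, b=0.79 → 0.83
(T AND R) AND (R IMPLIES R) = max(0, a+b−1) on (0.75, 0.83) = 0.58

0.58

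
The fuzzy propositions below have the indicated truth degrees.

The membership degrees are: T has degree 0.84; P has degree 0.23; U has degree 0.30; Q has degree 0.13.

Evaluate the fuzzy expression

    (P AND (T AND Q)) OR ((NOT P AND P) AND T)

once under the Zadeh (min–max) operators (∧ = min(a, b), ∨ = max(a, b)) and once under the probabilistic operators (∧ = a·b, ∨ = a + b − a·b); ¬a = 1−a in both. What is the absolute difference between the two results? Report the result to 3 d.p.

Under Zadeh (min–max):
  T AND Q = min(a, b) on (0.84, 0.13) = 0.13
  P AND (T AND Q) = min(a, b) on (0.23, 0.13) = 0.13
  NOT P = 1 − 0.23 = 0.77
  NOT P AND P = min(a, b) on (0.77, 0.23) = 0.23
  (NOT P AND P) AND T = min(a, b) on (0.23, 0.84) = 0.23
  (P AND (T AND Q)) OR ((NOT P AND P) AND T) = max(a, b) on (0.13, 0.23) = 0.23
  → value = 0.2300
Under probabilistic:
  T AND Q = a·b on (0.8400, 0.1300) = 0.1092
  P AND (T AND Q) = a·b on (0.2300, 0.1092) = 0.0251
  NOT P = 1 − 0.2300 = 0.7700
  NOT P AND P = a·b on (0.7700, 0.2300) = 0.1771
  (NOT P AND P) AND T = a·b on (0.1771, 0.8400) = 0.1488
  (P AND (T AND Q)) OR ((NOT P AND P) AND T) = a + b − a·b on (0.0251, 0.1488) = 0.1701
  → value = 0.1701
|0.2300 − 0.1701| = 0.060

0.060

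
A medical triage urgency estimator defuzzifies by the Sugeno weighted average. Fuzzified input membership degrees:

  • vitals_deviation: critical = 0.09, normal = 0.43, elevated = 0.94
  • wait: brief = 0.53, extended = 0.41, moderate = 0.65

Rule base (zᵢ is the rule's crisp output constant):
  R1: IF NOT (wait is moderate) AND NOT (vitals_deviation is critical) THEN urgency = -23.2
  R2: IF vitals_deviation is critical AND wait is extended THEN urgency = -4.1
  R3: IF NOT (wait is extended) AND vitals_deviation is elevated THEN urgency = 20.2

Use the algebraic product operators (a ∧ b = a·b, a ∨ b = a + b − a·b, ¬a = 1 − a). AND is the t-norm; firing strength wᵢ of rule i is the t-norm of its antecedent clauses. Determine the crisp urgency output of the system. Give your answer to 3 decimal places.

4.025

R1 (z=-23.2): ¬moderate=1−0.65=0.35, ¬critical=1−0.09=0.91; AND[a·b] → w = 0.3185
R2 (z=-4.1): critical=0.09, extended=0.41; AND[a·b] → w = 0.0369
R3 (z=20.2): ¬extended=1−0.41=0.59, elevated=0.94; AND[a·b] → w = 0.5546
Weighted average = (0.3185·-23.2 + 0.0369·-4.1 + 0.5546·20.2) / (0.3185 + 0.0369 + 0.5546)
  = 3.6624 / 0.9100 = 4.025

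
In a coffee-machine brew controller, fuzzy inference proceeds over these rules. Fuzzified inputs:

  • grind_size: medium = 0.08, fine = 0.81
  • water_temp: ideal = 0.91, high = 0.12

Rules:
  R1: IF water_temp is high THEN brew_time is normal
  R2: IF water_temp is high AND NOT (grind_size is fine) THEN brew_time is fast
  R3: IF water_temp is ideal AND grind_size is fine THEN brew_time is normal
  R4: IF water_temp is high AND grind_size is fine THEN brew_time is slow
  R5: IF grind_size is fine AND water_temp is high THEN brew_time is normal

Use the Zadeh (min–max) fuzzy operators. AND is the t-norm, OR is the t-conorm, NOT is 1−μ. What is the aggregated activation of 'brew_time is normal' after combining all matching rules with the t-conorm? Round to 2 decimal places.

0.81

R1: high=0.12 → w = 0.12
R2: high=0.12, ¬fine=1−0.81=0.19; AND[min(a, b)] → w = 0.12
R3: ideal=0.91, fine=0.81; AND[min(a, b)] → w = 0.81
R4: high=0.12, fine=0.81; AND[min(a, b)] → w = 0.12
R5: fine=0.81, high=0.12; AND[min(a, b)] → w = 0.12
Rules with consequent 'normal': {R1, R3, R5} → strengths 0.12, 0.81, 0.12
Aggregate via t-conorm [max(a, b)]: 0.81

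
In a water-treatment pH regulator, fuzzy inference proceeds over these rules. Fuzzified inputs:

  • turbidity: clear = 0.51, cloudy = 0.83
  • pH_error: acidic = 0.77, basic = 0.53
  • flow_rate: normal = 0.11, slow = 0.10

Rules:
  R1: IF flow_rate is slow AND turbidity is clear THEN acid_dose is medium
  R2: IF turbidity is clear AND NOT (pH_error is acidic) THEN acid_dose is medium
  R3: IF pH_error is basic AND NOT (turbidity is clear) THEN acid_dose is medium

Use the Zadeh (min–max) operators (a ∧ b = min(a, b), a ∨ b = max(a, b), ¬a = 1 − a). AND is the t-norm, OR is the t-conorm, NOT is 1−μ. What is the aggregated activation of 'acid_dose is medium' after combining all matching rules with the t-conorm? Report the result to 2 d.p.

R1: slow=0.10, clear=0.51; AND[min(a, b)] → w = 0.10
R2: clear=0.51, ¬acidic=1−0.77=0.23; AND[min(a, b)] → w = 0.23
R3: basic=0.53, ¬clear=1−0.51=0.49; AND[min(a, b)] → w = 0.49
Rules with consequent 'medium': {R1, R2, R3} → strengths 0.10, 0.23, 0.49
Aggregate via t-conorm [max(a, b)]: 0.49

0.49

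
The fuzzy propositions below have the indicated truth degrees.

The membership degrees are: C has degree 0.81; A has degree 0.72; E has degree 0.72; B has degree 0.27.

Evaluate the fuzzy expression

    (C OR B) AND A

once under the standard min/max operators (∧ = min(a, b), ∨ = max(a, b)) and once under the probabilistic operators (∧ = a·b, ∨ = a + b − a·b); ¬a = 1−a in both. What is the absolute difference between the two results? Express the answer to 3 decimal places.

Under standard min/max:
  C OR B = max(a, b) on (0.81, 0.27) = 0.81
  (C OR B) AND A = min(a, b) on (0.81, 0.72) = 0.72
  → value = 0.7200
Under probabilistic:
  C OR B = a + b − a·b on (0.8100, 0.2700) = 0.8613
  (C OR B) AND A = a·b on (0.8613, 0.7200) = 0.6201
  → value = 0.6201
|0.7200 − 0.6201| = 0.100

0.100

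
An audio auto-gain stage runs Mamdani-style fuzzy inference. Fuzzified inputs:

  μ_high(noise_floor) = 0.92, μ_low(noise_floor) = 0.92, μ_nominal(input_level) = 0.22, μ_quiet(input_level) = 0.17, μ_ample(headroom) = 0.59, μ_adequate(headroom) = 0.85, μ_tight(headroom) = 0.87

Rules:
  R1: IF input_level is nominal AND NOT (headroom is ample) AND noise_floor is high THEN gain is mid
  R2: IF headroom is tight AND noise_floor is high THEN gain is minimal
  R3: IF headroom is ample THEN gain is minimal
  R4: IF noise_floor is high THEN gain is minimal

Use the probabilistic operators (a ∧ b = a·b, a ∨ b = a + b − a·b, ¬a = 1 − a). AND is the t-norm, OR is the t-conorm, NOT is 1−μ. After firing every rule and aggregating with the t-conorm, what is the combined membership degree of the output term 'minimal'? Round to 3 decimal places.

0.993

R1: nominal=0.22, ¬ample=1−0.59=0.41, high=0.92; AND[a·b] → w = 0.0830
R2: tight=0.87, high=0.92; AND[a·b] → w = 0.8004
R3: ample=0.59 → w = 0.5900
R4: high=0.92 → w = 0.9200
Rules with consequent 'minimal': {R2, R3, R4} → strengths 0.8004, 0.5900, 0.9200
Aggregate via t-conorm [a + b − a·b]: 0.9935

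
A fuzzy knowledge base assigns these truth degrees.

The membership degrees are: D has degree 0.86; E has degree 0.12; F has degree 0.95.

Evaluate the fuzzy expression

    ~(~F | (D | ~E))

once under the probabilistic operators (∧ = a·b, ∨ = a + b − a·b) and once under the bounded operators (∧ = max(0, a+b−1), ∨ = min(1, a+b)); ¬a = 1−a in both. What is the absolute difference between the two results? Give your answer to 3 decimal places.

0.016

Under probabilistic:
  ~F = 1 − 0.9500 = 0.0500
  ~E = 1 − 0.1200 = 0.8800
  D | ~E = a + b − a·b on (0.8600, 0.8800) = 0.9832
  ~F | (D | ~E) = a + b − a·b on (0.0500, 0.9832) = 0.9840
  ~(~F | (D | ~E)) = 1 − 0.9840 = 0.0160
  → value = 0.0160
Under bounded:
  ~F = 1 − 0.95 = 0.05
  ~E = 1 − 0.12 = 0.88
  D | ~E = min(1, a+b) on (0.86, 0.88) = 1.00
  ~F | (D | ~E) = min(1, a+b) on (0.05, 1.00) = 1.00
  ~(~F | (D | ~E)) = 1 − 1.00 = 0.00
  → value = 0.0000
|0.0160 − 0.0000| = 0.016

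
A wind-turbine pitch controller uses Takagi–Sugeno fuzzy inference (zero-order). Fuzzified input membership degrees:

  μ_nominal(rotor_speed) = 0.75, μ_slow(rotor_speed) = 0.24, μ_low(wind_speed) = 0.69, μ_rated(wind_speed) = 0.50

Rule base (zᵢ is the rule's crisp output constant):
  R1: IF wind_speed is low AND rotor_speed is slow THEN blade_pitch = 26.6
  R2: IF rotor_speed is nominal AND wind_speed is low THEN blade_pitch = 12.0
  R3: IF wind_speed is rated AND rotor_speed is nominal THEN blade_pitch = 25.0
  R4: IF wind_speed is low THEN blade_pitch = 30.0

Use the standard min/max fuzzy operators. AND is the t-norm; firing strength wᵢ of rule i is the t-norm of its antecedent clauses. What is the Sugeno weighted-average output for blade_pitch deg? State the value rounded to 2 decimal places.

22.58

R1 (z=26.6): low=0.69, slow=0.24; AND[min(a, b)] → w = 0.24
R2 (z=12.0): nominal=0.75, low=0.69; AND[min(a, b)] → w = 0.69
R3 (z=25.0): rated=0.50, nominal=0.75; AND[min(a, b)] → w = 0.50
R4 (z=30.0): low=0.69 → w = 0.69
Weighted average = (0.24·26.6 + 0.69·12.0 + 0.50·25.0 + 0.69·30.0) / (0.24 + 0.69 + 0.50 + 0.69)
  = 47.8640 / 2.1200 = 22.58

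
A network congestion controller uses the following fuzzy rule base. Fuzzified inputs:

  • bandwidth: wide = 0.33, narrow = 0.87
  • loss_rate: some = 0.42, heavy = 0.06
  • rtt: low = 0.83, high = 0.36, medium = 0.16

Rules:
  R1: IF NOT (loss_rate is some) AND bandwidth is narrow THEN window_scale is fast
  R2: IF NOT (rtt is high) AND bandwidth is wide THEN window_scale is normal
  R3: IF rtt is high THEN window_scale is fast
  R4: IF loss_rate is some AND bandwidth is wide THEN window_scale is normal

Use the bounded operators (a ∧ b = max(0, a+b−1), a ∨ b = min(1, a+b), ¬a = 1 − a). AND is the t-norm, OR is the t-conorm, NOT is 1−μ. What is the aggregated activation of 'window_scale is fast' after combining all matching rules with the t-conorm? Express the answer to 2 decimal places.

R1: ¬some=1−0.42=0.58, narrow=0.87; AND[max(0, a+b−1)] → w = 0.45
R2: ¬high=1−0.36=0.64, wide=0.33; AND[max(0, a+b−1)] → w = 0.00
R3: high=0.36 → w = 0.36
R4: some=0.42, wide=0.33; AND[max(0, a+b−1)] → w = 0.00
Rules with consequent 'fast': {R1, R3} → strengths 0.45, 0.36
Aggregate via t-conorm [min(1, a+b)]: 0.81

0.81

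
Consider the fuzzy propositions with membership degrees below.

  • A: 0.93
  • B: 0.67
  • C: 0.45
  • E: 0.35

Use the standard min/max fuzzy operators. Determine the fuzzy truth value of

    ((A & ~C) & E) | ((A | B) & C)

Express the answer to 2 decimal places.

~C = 1 − 0.45 = 0.55
A & ~C = min(a, b) on (0.93, 0.55) = 0.55
(A & ~C) & E = min(a, b) on (0.55, 0.35) = 0.35
A | B = max(a, b) on (0.93, 0.67) = 0.93
(A | B) & C = min(a, b) on (0.93, 0.45) = 0.45
((A & ~C) & E) | ((A | B) & C) = max(a, b) on (0.35, 0.45) = 0.45

0.45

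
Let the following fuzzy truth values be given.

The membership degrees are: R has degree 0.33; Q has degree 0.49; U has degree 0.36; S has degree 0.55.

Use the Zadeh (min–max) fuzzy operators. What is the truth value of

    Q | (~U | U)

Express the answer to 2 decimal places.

0.64

~U = 1 − 0.36 = 0.64
~U | U = max(a, b) on (0.64, 0.36) = 0.64
Q | (~U | U) = max(a, b) on (0.49, 0.64) = 0.64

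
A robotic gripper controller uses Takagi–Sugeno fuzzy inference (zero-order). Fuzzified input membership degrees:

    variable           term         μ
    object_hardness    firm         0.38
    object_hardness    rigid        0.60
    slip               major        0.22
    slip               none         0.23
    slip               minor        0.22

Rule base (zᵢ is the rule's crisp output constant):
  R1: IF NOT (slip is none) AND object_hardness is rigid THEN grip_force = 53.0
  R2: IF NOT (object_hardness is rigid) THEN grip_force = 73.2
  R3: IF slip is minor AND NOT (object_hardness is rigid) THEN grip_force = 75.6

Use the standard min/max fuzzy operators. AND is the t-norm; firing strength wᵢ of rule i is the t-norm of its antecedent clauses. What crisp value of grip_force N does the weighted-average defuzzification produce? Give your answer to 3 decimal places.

63.698

R1 (z=53.0): ¬none=1−0.23=0.77, rigid=0.60; AND[min(a, b)] → w = 0.60
R2 (z=73.2): ¬rigid=1−0.60=0.40 → w = 0.40
R3 (z=75.6): minor=0.22, ¬rigid=1−0.60=0.40; AND[min(a, b)] → w = 0.22
Weighted average = (0.60·53.0 + 0.40·73.2 + 0.22·75.6) / (0.60 + 0.40 + 0.22)
  = 77.7120 / 1.2200 = 63.698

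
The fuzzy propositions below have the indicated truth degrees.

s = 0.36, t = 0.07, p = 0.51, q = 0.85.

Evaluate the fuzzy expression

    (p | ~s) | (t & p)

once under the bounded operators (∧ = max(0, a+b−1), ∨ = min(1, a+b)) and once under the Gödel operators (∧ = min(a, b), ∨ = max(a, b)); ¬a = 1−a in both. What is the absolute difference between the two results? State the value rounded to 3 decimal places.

Under bounded:
  ~s = 1 − 0.36 = 0.64
  p | ~s = min(1, a+b) on (0.51, 0.64) = 1.00
  t & p = max(0, a+b−1) on (0.07, 0.51) = 0.00
  (p | ~s) | (t & p) = min(1, a+b) on (1.00, 0.00) = 1.00
  → value = 1.0000
Under Gödel:
  ~s = 1 − 0.36 = 0.64
  p | ~s = max(a, b) on (0.51, 0.64) = 0.64
  t & p = min(a, b) on (0.07, 0.51) = 0.07
  (p | ~s) | (t & p) = max(a, b) on (0.64, 0.07) = 0.64
  → value = 0.6400
|1.0000 − 0.6400| = 0.360

0.360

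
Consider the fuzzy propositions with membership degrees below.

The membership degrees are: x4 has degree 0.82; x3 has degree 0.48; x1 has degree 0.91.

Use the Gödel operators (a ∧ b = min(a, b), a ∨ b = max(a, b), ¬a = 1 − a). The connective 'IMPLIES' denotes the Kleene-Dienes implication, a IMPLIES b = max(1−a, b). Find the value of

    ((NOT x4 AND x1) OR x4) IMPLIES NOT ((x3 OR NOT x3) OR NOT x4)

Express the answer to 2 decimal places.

NOT x4 = 1 − 0.82 = 0.18
NOT x4 AND x1 = min(a, b) on (0.18, 0.91) = 0.18
(NOT x4 AND x1) OR x4 = max(a, b) on (0.18, 0.82) = 0.82
NOT x3 = 1 − 0.48 = 0.52
x3 OR NOT x3 = max(a, b) on (0.48, 0.52) = 0.52
NOT x4 = 1 − 0.82 = 0.18
(x3 OR NOT x3) OR NOT x4 = max(a, b) on (0.52, 0.18) = 0.52
NOT ((x3 OR NOT x3) OR NOT x4) = 1 − 0.52 = 0.48
((NOT x4 AND x1) OR x4) IMPLIES NOT ((x3 OR NOT x3) OR NOT x4)  [Kleene-Dienes: max(1−a, b)] with a=0.82, b=0.48 → 0.48

0.48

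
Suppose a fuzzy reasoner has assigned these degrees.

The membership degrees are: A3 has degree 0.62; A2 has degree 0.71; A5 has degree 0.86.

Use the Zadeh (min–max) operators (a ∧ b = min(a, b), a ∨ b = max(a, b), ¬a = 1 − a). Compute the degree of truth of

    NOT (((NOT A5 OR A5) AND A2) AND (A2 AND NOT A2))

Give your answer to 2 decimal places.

NOT A5 = 1 − 0.86 = 0.14
NOT A5 OR A5 = max(a, b) on (0.14, 0.86) = 0.86
(NOT A5 OR A5) AND A2 = min(a, b) on (0.86, 0.71) = 0.71
NOT A2 = 1 − 0.71 = 0.29
A2 AND NOT A2 = min(a, b) on (0.71, 0.29) = 0.29
((NOT A5 OR A5) AND A2) AND (A2 AND NOT A2) = min(a, b) on (0.71, 0.29) = 0.29
NOT (((NOT A5 OR A5) AND A2) AND (A2 AND NOT A2)) = 1 − 0.29 = 0.71

0.71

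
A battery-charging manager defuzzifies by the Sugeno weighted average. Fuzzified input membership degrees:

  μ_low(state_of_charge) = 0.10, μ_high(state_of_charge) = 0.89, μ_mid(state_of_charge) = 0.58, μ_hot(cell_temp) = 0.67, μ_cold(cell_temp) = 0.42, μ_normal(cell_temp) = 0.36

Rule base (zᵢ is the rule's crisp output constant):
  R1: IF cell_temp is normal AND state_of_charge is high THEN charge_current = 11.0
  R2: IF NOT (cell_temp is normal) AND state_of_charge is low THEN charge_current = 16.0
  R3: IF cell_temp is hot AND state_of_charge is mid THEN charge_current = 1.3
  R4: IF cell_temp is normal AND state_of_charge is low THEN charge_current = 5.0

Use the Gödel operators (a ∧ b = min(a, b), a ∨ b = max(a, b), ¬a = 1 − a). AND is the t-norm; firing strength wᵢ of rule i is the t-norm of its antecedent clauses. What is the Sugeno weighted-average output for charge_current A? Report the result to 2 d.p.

5.98

R1 (z=11.0): normal=0.36, high=0.89; AND[min(a, b)] → w = 0.36
R2 (z=16.0): ¬normal=1−0.36=0.64, low=0.10; AND[min(a, b)] → w = 0.10
R3 (z=1.3): hot=0.67, mid=0.58; AND[min(a, b)] → w = 0.58
R4 (z=5.0): normal=0.36, low=0.10; AND[min(a, b)] → w = 0.10
Weighted average = (0.36·11.0 + 0.10·16.0 + 0.58·1.3 + 0.10·5.0) / (0.36 + 0.10 + 0.58 + 0.10)
  = 6.8140 / 1.1400 = 5.98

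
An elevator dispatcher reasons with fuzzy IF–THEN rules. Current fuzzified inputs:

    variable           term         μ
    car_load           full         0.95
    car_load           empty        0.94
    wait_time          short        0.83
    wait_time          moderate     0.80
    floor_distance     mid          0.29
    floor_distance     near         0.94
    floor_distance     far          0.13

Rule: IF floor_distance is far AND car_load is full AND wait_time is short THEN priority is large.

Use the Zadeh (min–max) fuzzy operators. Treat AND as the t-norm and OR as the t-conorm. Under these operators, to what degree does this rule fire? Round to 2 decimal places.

firing strength: far=0.13, full=0.95, short=0.83; AND[min(a, b)] → w = 0.13

0.13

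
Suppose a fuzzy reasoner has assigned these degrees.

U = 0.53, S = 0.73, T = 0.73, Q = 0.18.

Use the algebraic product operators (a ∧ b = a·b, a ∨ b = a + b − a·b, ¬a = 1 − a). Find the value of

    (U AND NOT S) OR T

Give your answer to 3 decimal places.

NOT S = 1 − 0.7300 = 0.2700
U AND NOT S = a·b on (0.5300, 0.2700) = 0.1431
(U AND NOT S) OR T = a + b − a·b on (0.1431, 0.7300) = 0.7686

0.769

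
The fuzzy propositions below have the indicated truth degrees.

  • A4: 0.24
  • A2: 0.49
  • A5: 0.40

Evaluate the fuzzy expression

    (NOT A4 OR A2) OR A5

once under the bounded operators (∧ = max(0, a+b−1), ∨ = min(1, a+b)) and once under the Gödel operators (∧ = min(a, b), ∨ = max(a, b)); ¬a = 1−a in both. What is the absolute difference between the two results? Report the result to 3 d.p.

Under bounded:
  NOT A4 = 1 − 0.24 = 0.76
  NOT A4 OR A2 = min(1, a+b) on (0.76, 0.49) = 1.00
  (NOT A4 OR A2) OR A5 = min(1, a+b) on (1.00, 0.40) = 1.00
  → value = 1.0000
Under Gödel:
  NOT A4 = 1 − 0.24 = 0.76
  NOT A4 OR A2 = max(a, b) on (0.76, 0.49) = 0.76
  (NOT A4 OR A2) OR A5 = max(a, b) on (0.76, 0.40) = 0.76
  → value = 0.7600
|1.0000 − 0.7600| = 0.240

0.240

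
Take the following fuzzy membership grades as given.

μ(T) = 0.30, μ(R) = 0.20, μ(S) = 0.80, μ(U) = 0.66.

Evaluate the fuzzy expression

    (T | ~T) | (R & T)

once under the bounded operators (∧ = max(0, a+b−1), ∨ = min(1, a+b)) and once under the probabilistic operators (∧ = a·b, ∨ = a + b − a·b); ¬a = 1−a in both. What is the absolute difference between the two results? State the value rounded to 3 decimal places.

Under bounded:
  ~T = 1 − 0.30 = 0.70
  T | ~T = min(1, a+b) on (0.30, 0.70) = 1.00
  R & T = max(0, a+b−1) on (0.20, 0.30) = 0.00
  (T | ~T) | (R & T) = min(1, a+b) on (1.00, 0.00) = 1.00
  → value = 1.0000
Under probabilistic:
  ~T = 1 − 0.3000 = 0.7000
  T | ~T = a + b − a·b on (0.3000, 0.7000) = 0.7900
  R & T = a·b on (0.2000, 0.3000) = 0.0600
  (T | ~T) | (R & T) = a + b − a·b on (0.7900, 0.0600) = 0.8026
  → value = 0.8026
|1.0000 − 0.8026| = 0.197

0.197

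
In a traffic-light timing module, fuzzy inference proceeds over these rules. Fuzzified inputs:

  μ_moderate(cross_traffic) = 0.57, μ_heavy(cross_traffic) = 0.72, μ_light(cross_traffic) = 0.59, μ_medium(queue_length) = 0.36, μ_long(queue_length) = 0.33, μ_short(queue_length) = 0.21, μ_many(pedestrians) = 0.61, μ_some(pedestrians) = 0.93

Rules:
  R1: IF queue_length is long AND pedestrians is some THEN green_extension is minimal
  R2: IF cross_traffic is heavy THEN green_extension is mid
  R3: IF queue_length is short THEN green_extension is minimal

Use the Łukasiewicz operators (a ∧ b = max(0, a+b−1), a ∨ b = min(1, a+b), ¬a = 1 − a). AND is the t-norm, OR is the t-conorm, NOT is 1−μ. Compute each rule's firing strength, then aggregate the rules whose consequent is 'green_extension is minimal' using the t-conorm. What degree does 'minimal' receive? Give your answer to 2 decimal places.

0.47

R1: long=0.33, some=0.93; AND[max(0, a+b−1)] → w = 0.26
R2: heavy=0.72 → w = 0.72
R3: short=0.21 → w = 0.21
Rules with consequent 'minimal': {R1, R3} → strengths 0.26, 0.21
Aggregate via t-conorm [min(1, a+b)]: 0.47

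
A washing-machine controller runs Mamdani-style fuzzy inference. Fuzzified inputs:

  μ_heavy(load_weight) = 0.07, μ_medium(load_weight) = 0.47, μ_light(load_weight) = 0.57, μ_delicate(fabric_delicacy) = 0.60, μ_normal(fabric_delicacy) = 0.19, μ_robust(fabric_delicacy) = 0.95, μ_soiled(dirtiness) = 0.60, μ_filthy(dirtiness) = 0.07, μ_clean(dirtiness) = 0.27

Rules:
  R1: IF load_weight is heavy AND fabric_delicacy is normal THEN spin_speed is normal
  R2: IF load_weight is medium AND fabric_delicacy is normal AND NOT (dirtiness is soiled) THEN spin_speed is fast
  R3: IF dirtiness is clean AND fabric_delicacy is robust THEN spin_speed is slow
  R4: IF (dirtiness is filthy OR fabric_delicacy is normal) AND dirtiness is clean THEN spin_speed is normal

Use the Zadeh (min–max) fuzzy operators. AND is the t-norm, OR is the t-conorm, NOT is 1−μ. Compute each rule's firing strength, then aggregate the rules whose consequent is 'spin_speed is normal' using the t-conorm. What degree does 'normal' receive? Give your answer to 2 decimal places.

R1: heavy=0.07, normal=0.19; AND[min(a, b)] → w = 0.07
R2: medium=0.47, normal=0.19, ¬soiled=1−0.60=0.40; AND[min(a, b)] → w = 0.19
R3: clean=0.27, robust=0.95; AND[min(a, b)] → w = 0.27
R4: (filthy=0.07 OR normal=0.19) = 0.19; AND[min(a, b)] with clean=0.27 → w = 0.19
Rules with consequent 'normal': {R1, R4} → strengths 0.07, 0.19
Aggregate via t-conorm [max(a, b)]: 0.19

0.19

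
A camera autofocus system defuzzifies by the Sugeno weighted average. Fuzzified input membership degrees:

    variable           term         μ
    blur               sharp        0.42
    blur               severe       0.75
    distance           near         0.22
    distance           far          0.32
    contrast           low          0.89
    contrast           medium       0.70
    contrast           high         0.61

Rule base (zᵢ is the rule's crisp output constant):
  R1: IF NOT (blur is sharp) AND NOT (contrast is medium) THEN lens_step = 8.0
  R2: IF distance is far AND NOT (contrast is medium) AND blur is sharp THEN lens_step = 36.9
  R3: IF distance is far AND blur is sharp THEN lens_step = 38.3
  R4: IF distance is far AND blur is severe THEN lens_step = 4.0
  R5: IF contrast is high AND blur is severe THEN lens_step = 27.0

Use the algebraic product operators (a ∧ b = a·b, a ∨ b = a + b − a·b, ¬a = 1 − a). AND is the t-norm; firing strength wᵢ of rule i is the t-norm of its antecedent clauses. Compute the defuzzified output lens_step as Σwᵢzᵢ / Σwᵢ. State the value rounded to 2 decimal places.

20.40

R1 (z=8.0): ¬sharp=1−0.42=0.58, ¬medium=1−0.70=0.30; AND[a·b] → w = 0.1740
R2 (z=36.9): far=0.32, ¬medium=1−0.70=0.30, sharp=0.42; AND[a·b] → w = 0.0403
R3 (z=38.3): far=0.32, sharp=0.42; AND[a·b] → w = 0.1344
R4 (z=4.0): far=0.32, severe=0.75; AND[a·b] → w = 0.2400
R5 (z=27.0): high=0.61, severe=0.75; AND[a·b] → w = 0.4575
Weighted average = (0.1740·8.0 + 0.0403·36.9 + 0.1344·38.3 + 0.2400·4.0 + 0.4575·27.0) / (0.1740 + 0.0403 + 0.1344 + 0.2400 + 0.4575)
  = 21.3398 / 1.0462 = 20.40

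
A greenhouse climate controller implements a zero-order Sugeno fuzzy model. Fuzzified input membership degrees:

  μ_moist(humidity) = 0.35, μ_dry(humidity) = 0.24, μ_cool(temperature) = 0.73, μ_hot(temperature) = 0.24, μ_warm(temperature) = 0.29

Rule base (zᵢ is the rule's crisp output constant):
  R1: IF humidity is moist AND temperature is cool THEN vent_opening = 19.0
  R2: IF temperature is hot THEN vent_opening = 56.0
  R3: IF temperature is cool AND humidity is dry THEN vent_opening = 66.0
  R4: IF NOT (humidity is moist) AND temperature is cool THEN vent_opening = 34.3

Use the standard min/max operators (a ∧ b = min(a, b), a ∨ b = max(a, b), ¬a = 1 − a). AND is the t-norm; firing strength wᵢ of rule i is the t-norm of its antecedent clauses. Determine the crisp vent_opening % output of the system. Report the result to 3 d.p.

39.341

R1 (z=19.0): moist=0.35, cool=0.73; AND[min(a, b)] → w = 0.35
R2 (z=56.0): hot=0.24 → w = 0.24
R3 (z=66.0): cool=0.73, dry=0.24; AND[min(a, b)] → w = 0.24
R4 (z=34.3): ¬moist=1−0.35=0.65, cool=0.73; AND[min(a, b)] → w = 0.65
Weighted average = (0.35·19.0 + 0.24·56.0 + 0.24·66.0 + 0.65·34.3) / (0.35 + 0.24 + 0.24 + 0.65)
  = 58.2250 / 1.4800 = 39.341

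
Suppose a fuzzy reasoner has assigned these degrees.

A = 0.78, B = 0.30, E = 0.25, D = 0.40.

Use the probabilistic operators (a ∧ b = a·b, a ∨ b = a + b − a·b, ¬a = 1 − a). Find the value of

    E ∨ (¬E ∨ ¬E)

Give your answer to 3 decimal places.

¬E = 1 − 0.2500 = 0.7500
¬E = 1 − 0.2500 = 0.7500
¬E ∨ ¬E = a + b − a·b on (0.7500, 0.7500) = 0.9375
E ∨ (¬E ∨ ¬E) = a + b − a·b on (0.2500, 0.9375) = 0.9531

0.953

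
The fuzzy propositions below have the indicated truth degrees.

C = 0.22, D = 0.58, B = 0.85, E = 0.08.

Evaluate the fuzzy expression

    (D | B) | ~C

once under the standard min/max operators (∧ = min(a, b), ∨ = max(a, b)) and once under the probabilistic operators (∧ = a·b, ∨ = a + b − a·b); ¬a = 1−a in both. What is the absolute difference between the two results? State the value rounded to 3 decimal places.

0.136

Under standard min/max:
  D | B = max(a, b) on (0.58, 0.85) = 0.85
  ~C = 1 − 0.22 = 0.78
  (D | B) | ~C = max(a, b) on (0.85, 0.78) = 0.85
  → value = 0.8500
Under probabilistic:
  D | B = a + b − a·b on (0.5800, 0.8500) = 0.9370
  ~C = 1 − 0.2200 = 0.7800
  (D | B) | ~C = a + b − a·b on (0.9370, 0.7800) = 0.9861
  → value = 0.9861
|0.8500 − 0.9861| = 0.136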